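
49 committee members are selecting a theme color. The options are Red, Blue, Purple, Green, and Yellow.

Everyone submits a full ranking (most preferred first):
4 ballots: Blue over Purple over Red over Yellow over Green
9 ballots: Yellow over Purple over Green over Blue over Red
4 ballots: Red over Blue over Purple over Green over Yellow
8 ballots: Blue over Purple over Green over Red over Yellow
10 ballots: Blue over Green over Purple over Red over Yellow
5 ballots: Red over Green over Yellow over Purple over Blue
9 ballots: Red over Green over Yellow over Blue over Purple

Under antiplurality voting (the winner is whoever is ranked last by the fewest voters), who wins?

Last-place votes: Red 9, Blue 5, Purple 9, Green 4, Yellow 22.

Green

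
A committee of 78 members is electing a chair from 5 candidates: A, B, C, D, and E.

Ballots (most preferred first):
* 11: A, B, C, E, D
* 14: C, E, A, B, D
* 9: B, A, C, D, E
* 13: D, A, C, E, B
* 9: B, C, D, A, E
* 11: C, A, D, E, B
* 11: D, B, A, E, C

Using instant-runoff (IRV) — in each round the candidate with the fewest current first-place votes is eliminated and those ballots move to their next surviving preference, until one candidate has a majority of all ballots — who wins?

Round 1: A 11, B 18, C 25, D 24, E 0. E eliminated.
Round 2: A 11, B 18, C 25, D 24. A eliminated.
Round 3: B 29, C 25, D 24. D eliminated.
Round 4: B 40, C 38. B has a majority (≥40).

B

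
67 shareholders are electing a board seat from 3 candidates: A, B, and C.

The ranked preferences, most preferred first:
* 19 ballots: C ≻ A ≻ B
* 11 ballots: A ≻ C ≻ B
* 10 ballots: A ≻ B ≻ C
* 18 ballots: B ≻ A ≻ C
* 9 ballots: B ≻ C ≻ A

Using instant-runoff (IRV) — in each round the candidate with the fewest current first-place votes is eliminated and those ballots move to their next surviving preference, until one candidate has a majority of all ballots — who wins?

Round 1: A 21, B 27, C 19. C eliminated.
Round 2: A 40, B 27. A has a majority (≥34).

A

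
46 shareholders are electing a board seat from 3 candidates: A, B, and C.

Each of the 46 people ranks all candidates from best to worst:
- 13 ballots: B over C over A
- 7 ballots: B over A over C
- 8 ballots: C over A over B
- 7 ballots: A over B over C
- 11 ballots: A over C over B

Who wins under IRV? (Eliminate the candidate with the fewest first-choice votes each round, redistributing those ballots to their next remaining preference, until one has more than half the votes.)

A

Round 1: A 18, B 20, C 8. C eliminated.
Round 2: A 26, B 20. A has a majority (≥24).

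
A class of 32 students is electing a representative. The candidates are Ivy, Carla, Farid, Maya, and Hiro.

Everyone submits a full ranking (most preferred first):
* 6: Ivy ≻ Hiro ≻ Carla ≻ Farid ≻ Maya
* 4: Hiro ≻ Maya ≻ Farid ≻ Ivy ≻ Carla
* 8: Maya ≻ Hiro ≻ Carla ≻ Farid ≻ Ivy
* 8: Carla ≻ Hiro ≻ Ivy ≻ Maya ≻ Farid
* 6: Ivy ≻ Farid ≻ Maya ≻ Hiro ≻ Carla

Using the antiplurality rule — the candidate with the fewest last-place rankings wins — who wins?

Last-place votes: Ivy 8, Carla 10, Farid 8, Maya 6, Hiro 0.

Hiro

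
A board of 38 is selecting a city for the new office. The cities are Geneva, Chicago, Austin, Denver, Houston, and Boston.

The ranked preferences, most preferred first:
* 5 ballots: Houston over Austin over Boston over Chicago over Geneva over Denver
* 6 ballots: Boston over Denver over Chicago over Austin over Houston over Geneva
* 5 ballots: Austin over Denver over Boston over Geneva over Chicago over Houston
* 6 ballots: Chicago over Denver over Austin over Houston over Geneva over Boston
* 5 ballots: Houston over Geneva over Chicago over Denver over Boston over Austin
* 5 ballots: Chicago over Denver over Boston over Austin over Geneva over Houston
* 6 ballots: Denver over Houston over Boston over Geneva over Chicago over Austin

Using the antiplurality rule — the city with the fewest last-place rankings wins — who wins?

Chicago

Last-place votes: Geneva 6, Chicago 0, Austin 11, Denver 5, Houston 10, Boston 6.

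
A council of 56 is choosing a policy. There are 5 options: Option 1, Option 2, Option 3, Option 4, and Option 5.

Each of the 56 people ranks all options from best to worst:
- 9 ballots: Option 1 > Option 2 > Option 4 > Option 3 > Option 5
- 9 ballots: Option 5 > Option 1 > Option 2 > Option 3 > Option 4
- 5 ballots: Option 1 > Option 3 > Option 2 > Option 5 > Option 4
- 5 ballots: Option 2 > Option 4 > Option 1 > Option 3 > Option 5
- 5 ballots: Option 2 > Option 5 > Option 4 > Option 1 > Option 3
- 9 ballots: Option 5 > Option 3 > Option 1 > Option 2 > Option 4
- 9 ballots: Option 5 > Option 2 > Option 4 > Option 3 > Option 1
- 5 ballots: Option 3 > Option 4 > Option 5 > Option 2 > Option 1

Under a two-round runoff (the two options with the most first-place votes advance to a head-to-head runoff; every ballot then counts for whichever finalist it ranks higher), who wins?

Option 5

Round 1 first-place votes: Option 1 14, Option 2 10, Option 3 5, Option 4 0, Option 5 27. Option 5 and Option 1 advance.
Runoff: Option 5 is ranked above Option 1 on 37 ballots, Option 1 above Option 5 on 19.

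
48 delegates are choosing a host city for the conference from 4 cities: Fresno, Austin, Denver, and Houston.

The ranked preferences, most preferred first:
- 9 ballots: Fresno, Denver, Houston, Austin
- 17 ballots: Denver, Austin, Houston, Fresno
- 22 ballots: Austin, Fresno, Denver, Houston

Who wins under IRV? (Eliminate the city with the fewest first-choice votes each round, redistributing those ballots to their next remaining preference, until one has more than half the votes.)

Denver

Round 1: Fresno 9, Austin 22, Denver 17, Houston 0. Houston eliminated.
Round 2: Fresno 9, Austin 22, Denver 17. Fresno eliminated.
Round 3: Austin 22, Denver 26. Denver has a majority (≥25).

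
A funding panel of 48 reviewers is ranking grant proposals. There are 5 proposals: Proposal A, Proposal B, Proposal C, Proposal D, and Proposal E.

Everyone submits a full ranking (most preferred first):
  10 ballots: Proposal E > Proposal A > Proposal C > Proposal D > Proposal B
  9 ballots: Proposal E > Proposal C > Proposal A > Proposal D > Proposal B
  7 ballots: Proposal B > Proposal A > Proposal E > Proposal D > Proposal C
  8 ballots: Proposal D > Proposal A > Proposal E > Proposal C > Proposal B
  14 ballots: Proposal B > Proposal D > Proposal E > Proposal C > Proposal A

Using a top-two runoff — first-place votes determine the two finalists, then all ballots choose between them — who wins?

Round 1 first-place votes: Proposal A 0, Proposal B 21, Proposal C 0, Proposal D 8, Proposal E 19. Proposal B and Proposal E advance.
Runoff: Proposal B is ranked above Proposal E on 21 ballots, Proposal E above Proposal B on 27.

Proposal E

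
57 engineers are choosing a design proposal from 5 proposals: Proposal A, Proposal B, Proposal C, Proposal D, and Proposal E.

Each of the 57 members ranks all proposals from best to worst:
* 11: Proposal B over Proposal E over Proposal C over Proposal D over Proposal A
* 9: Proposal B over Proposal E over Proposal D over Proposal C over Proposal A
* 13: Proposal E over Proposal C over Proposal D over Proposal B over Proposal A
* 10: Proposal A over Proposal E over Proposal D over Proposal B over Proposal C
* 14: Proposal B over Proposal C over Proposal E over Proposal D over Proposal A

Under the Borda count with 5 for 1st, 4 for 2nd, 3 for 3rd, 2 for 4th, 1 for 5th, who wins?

Proposal E

Proposal A: 11×1 + 9×1 + 13×1 + 10×5 + 14×1 = 97
Proposal B: 11×5 + 9×5 + 13×2 + 10×2 + 14×5 = 216
Proposal C: 11×3 + 9×2 + 13×4 + 10×1 + 14×4 = 169
Proposal D: 11×2 + 9×3 + 13×3 + 10×3 + 14×2 = 146
Proposal E: 11×4 + 9×4 + 13×5 + 10×4 + 14×3 = 227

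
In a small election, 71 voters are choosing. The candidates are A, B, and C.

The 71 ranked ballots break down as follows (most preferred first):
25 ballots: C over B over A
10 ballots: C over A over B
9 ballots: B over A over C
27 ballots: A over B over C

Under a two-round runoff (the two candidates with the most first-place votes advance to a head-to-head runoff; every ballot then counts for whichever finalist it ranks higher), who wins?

Round 1 first-place votes: A 27, B 9, C 35. C and A advance.
Runoff: C is ranked above A on 35 ballots, A above C on 36.

A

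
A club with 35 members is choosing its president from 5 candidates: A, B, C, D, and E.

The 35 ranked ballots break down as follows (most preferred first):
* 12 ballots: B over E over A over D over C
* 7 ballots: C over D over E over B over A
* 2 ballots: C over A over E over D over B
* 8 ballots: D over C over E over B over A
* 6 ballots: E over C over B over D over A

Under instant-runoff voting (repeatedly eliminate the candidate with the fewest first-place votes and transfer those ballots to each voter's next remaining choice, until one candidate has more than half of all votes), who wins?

C

Round 1: A 0, B 12, C 9, D 8, E 6. A eliminated.
Round 2: B 12, C 9, D 8, E 6. E eliminated.
Round 3: B 12, C 15, D 8. D eliminated.
Round 4: B 12, C 23. C has a majority (≥18).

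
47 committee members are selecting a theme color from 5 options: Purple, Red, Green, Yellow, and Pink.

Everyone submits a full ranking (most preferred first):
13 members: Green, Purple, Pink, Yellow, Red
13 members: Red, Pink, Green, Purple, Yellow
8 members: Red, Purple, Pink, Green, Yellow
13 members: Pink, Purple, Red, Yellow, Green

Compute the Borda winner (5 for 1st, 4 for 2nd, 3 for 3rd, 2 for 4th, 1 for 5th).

Purple: 13×4 + 13×2 + 8×4 + 13×4 = 162
Red: 13×1 + 13×5 + 8×5 + 13×3 = 157
Green: 13×5 + 13×3 + 8×2 + 13×1 = 133
Yellow: 13×2 + 13×1 + 8×1 + 13×2 = 73
Pink: 13×3 + 13×4 + 8×3 + 13×5 = 180

Pink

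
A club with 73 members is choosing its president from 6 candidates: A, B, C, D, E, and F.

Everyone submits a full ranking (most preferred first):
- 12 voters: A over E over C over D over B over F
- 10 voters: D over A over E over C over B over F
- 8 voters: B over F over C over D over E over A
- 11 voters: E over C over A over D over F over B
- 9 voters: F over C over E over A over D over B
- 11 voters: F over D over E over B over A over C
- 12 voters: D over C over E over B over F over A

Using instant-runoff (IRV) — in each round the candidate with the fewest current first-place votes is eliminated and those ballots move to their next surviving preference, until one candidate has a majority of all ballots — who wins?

F

Round 1: A 12, B 8, C 0, D 22, E 11, F 20. C eliminated.
Round 2: A 12, B 8, D 22, E 11, F 20. B eliminated.
Round 3: A 12, D 22, E 11, F 28. E eliminated.
Round 4: A 23, D 22, F 28. D eliminated.
Round 5: A 33, F 40. F has a majority (≥37).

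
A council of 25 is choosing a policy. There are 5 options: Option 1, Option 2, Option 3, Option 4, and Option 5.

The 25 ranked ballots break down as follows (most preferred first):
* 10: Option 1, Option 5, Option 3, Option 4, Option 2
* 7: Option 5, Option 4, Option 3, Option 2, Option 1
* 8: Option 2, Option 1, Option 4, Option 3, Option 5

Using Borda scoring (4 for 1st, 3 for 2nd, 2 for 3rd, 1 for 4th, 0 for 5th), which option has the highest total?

Option 1

Option 1: 10×4 + 7×0 + 8×3 = 64
Option 2: 10×0 + 7×1 + 8×4 = 39
Option 3: 10×2 + 7×2 + 8×1 = 42
Option 4: 10×1 + 7×3 + 8×2 = 47
Option 5: 10×3 + 7×4 + 8×0 = 58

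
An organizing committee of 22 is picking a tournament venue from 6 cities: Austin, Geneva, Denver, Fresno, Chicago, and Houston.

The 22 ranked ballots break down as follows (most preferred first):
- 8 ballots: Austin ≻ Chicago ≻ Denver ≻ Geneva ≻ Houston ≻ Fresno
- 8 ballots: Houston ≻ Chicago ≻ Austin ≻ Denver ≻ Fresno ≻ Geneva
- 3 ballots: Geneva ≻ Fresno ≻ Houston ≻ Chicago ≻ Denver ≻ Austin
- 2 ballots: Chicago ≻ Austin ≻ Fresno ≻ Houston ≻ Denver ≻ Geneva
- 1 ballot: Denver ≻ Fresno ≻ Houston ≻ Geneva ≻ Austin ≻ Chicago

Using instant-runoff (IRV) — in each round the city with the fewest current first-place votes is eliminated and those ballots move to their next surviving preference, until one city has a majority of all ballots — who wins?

Houston

Round 1: Austin 8, Geneva 3, Denver 1, Fresno 0, Chicago 2, Houston 8. Fresno eliminated.
Round 2: Austin 8, Geneva 3, Denver 1, Chicago 2, Houston 8. Denver eliminated.
Round 3: Austin 8, Geneva 3, Chicago 2, Houston 9. Chicago eliminated.
Round 4: Austin 10, Geneva 3, Houston 9. Geneva eliminated.
Round 5: Austin 10, Houston 12. Houston has a majority (≥12).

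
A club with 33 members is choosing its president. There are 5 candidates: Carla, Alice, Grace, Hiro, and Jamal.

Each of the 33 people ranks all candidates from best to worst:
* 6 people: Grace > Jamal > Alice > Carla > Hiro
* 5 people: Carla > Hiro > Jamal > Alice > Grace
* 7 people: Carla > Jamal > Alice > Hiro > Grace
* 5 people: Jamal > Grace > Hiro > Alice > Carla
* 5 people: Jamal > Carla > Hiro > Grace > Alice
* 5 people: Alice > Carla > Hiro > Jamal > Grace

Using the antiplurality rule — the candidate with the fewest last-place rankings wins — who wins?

Jamal

Last-place votes: Carla 5, Alice 5, Grace 17, Hiro 6, Jamal 0.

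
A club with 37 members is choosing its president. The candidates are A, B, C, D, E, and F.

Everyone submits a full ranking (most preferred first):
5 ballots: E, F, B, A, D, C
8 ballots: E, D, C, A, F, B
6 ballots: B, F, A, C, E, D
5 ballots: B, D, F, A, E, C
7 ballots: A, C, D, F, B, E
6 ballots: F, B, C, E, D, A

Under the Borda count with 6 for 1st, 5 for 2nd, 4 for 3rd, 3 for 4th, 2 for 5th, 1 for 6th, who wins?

A: 5×3 + 8×3 + 6×4 + 5×3 + 7×6 + 6×1 = 126
B: 5×4 + 8×1 + 6×6 + 5×6 + 7×2 + 6×5 = 138
C: 5×1 + 8×4 + 6×3 + 5×1 + 7×5 + 6×4 = 119
D: 5×2 + 8×5 + 6×1 + 5×5 + 7×4 + 6×2 = 121
E: 5×6 + 8×6 + 6×2 + 5×2 + 7×1 + 6×3 = 125
F: 5×5 + 8×2 + 6×5 + 5×4 + 7×3 + 6×6 = 148

F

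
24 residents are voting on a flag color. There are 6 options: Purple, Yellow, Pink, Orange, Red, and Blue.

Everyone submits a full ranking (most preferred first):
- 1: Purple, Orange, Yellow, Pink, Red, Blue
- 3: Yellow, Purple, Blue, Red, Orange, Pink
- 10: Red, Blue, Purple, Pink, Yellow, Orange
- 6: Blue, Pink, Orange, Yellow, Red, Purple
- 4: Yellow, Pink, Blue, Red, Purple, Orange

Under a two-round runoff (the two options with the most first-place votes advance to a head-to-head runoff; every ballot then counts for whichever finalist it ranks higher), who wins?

Yellow

Round 1 first-place votes: Purple 1, Yellow 7, Pink 0, Orange 0, Red 10, Blue 6. Red and Yellow advance.
Runoff: Red is ranked above Yellow on 10 ballots, Yellow above Red on 14.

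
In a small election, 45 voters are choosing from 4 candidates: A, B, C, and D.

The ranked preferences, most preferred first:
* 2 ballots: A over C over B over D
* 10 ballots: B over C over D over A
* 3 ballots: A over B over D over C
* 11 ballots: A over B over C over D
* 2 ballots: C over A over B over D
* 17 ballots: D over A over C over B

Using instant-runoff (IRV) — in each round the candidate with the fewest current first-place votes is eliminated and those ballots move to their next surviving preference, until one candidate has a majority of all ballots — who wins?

D

Round 1: A 16, B 10, C 2, D 17. C eliminated.
Round 2: A 18, B 10, D 17. B eliminated.
Round 3: A 18, D 27. D has a majority (≥23).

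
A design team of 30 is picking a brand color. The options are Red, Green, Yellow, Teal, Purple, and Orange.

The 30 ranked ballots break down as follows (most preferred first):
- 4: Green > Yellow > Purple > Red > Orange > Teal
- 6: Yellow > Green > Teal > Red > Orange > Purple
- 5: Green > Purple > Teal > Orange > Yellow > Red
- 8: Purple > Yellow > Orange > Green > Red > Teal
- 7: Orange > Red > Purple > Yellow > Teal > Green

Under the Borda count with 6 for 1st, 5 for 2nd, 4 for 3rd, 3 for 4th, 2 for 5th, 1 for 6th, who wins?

Red: 4×3 + 6×3 + 5×1 + 8×2 + 7×5 = 86
Green: 4×6 + 6×5 + 5×6 + 8×3 + 7×1 = 115
Yellow: 4×5 + 6×6 + 5×2 + 8×5 + 7×3 = 127
Teal: 4×1 + 6×4 + 5×4 + 8×1 + 7×2 = 70
Purple: 4×4 + 6×1 + 5×5 + 8×6 + 7×4 = 123
Orange: 4×2 + 6×2 + 5×3 + 8×4 + 7×6 = 109

Yellow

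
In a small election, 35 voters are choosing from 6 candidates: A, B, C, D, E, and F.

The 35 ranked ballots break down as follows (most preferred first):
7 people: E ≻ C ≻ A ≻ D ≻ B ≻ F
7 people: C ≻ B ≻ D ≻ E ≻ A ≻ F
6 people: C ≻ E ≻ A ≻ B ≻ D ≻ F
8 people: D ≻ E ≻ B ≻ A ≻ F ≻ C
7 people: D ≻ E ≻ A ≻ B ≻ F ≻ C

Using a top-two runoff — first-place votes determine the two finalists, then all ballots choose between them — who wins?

C

Round 1 first-place votes: A 0, B 0, C 13, D 15, E 7, F 0. D and C advance.
Runoff: D is ranked above C on 15 ballots, C above D on 20.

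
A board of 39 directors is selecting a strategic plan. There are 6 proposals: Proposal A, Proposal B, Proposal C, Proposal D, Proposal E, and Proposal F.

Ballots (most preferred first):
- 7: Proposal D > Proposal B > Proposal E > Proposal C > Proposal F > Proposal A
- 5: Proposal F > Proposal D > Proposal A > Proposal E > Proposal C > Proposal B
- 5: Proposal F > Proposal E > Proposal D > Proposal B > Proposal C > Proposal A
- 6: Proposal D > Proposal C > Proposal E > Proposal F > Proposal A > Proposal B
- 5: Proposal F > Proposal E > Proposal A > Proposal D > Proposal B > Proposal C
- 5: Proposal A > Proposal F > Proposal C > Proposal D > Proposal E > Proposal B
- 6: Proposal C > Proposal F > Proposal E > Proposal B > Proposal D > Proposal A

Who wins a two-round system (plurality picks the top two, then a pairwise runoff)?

Proposal F

Round 1 first-place votes: Proposal A 5, Proposal B 0, Proposal C 6, Proposal D 13, Proposal E 0, Proposal F 15. Proposal F and Proposal D advance.
Runoff: Proposal F is ranked above Proposal D on 26 ballots, Proposal D above Proposal F on 13.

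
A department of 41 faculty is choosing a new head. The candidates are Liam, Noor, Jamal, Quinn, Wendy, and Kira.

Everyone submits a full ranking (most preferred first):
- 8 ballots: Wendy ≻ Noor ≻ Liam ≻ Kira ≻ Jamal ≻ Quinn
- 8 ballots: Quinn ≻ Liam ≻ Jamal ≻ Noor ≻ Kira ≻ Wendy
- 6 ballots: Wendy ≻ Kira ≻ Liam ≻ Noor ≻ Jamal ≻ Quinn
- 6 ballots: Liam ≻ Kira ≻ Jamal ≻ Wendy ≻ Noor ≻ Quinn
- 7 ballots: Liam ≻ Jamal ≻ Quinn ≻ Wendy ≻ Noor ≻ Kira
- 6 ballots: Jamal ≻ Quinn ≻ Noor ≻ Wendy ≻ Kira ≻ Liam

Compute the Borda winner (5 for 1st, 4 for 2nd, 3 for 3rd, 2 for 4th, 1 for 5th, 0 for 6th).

Liam

Liam: 8×3 + 8×4 + 6×3 + 6×5 + 7×5 + 6×0 = 139
Noor: 8×4 + 8×2 + 6×2 + 6×1 + 7×1 + 6×3 = 91
Jamal: 8×1 + 8×3 + 6×1 + 6×3 + 7×4 + 6×5 = 114
Quinn: 8×0 + 8×5 + 6×0 + 6×0 + 7×3 + 6×4 = 85
Wendy: 8×5 + 8×0 + 6×5 + 6×2 + 7×2 + 6×2 = 108
Kira: 8×2 + 8×1 + 6×4 + 6×4 + 7×0 + 6×1 = 78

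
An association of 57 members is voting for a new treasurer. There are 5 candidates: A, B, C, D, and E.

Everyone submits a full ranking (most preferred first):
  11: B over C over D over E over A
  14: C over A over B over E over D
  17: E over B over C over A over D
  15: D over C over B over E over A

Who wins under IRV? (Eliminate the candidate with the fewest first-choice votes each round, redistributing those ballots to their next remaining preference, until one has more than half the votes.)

C

Round 1: A 0, B 11, C 14, D 15, E 17. A eliminated.
Round 2: B 11, C 14, D 15, E 17. B eliminated.
Round 3: C 25, D 15, E 17. D eliminated.
Round 4: C 40, E 17. C has a majority (≥29).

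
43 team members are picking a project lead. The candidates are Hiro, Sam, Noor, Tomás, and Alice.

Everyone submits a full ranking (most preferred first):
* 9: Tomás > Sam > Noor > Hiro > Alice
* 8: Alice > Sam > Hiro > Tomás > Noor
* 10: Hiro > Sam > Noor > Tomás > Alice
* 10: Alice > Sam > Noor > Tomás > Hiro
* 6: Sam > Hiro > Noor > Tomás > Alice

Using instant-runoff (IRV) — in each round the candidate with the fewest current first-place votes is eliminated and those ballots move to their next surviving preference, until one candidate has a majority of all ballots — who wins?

Hiro

Round 1: Hiro 10, Sam 6, Noor 0, Tomás 9, Alice 18. Noor eliminated.
Round 2: Hiro 10, Sam 6, Tomás 9, Alice 18. Sam eliminated.
Round 3: Hiro 16, Tomás 9, Alice 18. Tomás eliminated.
Round 4: Hiro 25, Alice 18. Hiro has a majority (≥22).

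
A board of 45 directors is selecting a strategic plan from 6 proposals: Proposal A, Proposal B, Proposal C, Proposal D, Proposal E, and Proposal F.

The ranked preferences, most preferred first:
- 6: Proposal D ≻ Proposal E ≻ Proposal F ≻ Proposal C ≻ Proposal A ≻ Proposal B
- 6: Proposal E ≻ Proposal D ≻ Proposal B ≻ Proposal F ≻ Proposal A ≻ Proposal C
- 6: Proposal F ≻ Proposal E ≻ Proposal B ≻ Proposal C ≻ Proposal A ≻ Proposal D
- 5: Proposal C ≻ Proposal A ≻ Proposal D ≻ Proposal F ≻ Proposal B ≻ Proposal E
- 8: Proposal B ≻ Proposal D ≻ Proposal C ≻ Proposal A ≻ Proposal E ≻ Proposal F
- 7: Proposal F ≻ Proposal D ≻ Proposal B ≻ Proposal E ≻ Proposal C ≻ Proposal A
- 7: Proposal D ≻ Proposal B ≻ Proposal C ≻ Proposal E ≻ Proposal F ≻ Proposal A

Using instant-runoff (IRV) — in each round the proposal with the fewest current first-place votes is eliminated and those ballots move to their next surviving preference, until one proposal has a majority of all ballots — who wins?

Round 1: Proposal A 0, Proposal B 8, Proposal C 5, Proposal D 13, Proposal E 6, Proposal F 13. Proposal A eliminated.
Round 2: Proposal B 8, Proposal C 5, Proposal D 13, Proposal E 6, Proposal F 13. Proposal C eliminated.
Round 3: Proposal B 8, Proposal D 18, Proposal E 6, Proposal F 13. Proposal E eliminated.
Round 4: Proposal B 8, Proposal D 24, Proposal F 13. Proposal D has a majority (≥23).

Proposal D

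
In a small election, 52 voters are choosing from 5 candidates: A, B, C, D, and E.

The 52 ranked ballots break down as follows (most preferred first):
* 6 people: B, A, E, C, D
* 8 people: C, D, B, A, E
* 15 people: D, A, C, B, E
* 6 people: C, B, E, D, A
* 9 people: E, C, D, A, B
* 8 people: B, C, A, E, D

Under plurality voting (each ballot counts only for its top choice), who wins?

First-place votes: A 0, B 14, C 14, D 15, E 9.

D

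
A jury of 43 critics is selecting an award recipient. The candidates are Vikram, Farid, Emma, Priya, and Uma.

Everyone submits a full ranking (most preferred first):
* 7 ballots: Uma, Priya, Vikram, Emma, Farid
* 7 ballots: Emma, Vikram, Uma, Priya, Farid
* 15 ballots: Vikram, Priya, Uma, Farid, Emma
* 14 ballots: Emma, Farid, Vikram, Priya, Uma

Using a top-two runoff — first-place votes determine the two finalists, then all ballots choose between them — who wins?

Vikram

Round 1 first-place votes: Vikram 15, Farid 0, Emma 21, Priya 0, Uma 7. Emma and Vikram advance.
Runoff: Emma is ranked above Vikram on 21 ballots, Vikram above Emma on 22.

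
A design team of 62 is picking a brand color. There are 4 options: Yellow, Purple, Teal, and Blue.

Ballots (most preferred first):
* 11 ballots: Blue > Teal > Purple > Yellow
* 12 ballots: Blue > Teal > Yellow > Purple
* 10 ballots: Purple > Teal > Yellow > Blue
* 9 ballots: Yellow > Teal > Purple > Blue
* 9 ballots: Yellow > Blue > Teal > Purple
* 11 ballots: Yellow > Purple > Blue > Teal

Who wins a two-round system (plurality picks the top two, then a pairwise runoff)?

Round 1 first-place votes: Yellow 29, Purple 10, Teal 0, Blue 23. Yellow and Blue advance.
Runoff: Yellow is ranked above Blue on 39 ballots, Blue above Yellow on 23.

Yellow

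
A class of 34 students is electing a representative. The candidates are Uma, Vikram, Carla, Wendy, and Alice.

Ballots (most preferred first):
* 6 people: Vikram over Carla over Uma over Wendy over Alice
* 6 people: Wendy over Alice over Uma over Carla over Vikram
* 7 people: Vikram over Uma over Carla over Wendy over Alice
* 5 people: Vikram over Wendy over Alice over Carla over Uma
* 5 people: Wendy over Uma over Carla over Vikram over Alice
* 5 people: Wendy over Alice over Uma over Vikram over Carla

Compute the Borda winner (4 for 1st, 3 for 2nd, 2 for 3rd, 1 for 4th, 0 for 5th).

Wendy

Uma: 6×2 + 6×2 + 7×3 + 5×0 + 5×3 + 5×2 = 70
Vikram: 6×4 + 6×0 + 7×4 + 5×4 + 5×1 + 5×1 = 82
Carla: 6×3 + 6×1 + 7×2 + 5×1 + 5×2 + 5×0 = 53
Wendy: 6×1 + 6×4 + 7×1 + 5×3 + 5×4 + 5×4 = 92
Alice: 6×0 + 6×3 + 7×0 + 5×2 + 5×0 + 5×3 = 43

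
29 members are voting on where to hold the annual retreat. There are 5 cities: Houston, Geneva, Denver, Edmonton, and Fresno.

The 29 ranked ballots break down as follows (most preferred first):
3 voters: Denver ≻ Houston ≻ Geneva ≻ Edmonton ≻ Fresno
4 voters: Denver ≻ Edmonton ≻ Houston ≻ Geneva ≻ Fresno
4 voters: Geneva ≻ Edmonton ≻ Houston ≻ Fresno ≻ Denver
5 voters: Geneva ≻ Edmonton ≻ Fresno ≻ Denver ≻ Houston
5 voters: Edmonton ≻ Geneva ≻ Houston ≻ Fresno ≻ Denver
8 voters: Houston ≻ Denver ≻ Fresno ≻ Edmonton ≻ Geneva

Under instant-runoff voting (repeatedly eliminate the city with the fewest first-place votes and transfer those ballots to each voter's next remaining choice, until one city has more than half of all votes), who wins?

Houston

Round 1: Houston 8, Geneva 9, Denver 7, Edmonton 5, Fresno 0. Fresno eliminated.
Round 2: Houston 8, Geneva 9, Denver 7, Edmonton 5. Edmonton eliminated.
Round 3: Houston 8, Geneva 14, Denver 7. Denver eliminated.
Round 4: Houston 15, Geneva 14. Houston has a majority (≥15).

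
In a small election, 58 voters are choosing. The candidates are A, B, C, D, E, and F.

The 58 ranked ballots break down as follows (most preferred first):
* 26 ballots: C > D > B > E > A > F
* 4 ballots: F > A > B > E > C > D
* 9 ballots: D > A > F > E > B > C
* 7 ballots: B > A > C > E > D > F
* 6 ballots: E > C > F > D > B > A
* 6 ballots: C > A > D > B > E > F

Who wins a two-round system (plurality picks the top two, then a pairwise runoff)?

C

Round 1 first-place votes: A 0, B 7, C 32, D 9, E 6, F 4. C and D advance.
Runoff: C is ranked above D on 49 ballots, D above C on 9.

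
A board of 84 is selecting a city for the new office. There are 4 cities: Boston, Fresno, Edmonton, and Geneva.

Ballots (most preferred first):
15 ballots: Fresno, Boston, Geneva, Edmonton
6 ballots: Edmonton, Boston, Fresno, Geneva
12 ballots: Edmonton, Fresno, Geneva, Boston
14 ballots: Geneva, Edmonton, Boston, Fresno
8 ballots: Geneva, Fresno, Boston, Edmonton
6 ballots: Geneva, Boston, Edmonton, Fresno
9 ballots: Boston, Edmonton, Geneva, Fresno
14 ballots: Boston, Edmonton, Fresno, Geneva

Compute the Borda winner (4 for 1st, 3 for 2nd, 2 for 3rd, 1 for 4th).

Boston

Boston: 15×3 + 6×3 + 12×1 + 14×2 + 8×2 + 6×3 + 9×4 + 14×4 = 229
Fresno: 15×4 + 6×2 + 12×3 + 14×1 + 8×3 + 6×1 + 9×1 + 14×2 = 189
Edmonton: 15×1 + 6×4 + 12×4 + 14×3 + 8×1 + 6×2 + 9×3 + 14×3 = 218
Geneva: 15×2 + 6×1 + 12×2 + 14×4 + 8×4 + 6×4 + 9×2 + 14×1 = 204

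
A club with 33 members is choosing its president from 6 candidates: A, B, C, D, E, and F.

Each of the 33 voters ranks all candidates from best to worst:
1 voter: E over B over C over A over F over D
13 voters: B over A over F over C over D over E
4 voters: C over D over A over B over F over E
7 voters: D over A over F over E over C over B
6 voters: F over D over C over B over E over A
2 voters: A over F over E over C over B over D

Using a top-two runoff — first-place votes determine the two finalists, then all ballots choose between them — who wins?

Round 1 first-place votes: A 2, B 13, C 4, D 7, E 1, F 6. B and D advance.
Runoff: B is ranked above D on 16 ballots, D above B on 17.

D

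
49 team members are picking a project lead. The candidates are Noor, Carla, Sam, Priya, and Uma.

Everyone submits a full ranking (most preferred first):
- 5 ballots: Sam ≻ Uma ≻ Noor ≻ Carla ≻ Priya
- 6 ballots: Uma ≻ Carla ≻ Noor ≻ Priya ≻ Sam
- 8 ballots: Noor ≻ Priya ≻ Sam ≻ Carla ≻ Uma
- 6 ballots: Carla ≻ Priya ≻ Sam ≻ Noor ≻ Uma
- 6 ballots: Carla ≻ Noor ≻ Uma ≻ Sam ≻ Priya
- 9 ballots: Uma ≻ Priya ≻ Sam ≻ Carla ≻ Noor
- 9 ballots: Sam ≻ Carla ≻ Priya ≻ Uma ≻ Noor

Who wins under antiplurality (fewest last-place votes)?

Last-place votes: Noor 18, Carla 0, Sam 6, Priya 11, Uma 14.

Carla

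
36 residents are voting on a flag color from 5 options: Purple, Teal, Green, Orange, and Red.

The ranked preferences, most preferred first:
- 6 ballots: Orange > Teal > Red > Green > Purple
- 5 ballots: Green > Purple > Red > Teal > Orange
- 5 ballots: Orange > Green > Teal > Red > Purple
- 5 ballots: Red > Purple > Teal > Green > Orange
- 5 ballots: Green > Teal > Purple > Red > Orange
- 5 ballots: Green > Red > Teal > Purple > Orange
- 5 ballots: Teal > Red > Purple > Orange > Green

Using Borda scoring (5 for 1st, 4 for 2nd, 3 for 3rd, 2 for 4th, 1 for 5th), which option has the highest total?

Teal

Purple: 6×1 + 5×4 + 5×1 + 5×4 + 5×3 + 5×2 + 5×3 = 91
Teal: 6×4 + 5×2 + 5×3 + 5×3 + 5×4 + 5×3 + 5×5 = 124
Green: 6×2 + 5×5 + 5×4 + 5×2 + 5×5 + 5×5 + 5×1 = 122
Orange: 6×5 + 5×1 + 5×5 + 5×1 + 5×1 + 5×1 + 5×2 = 85
Red: 6×3 + 5×3 + 5×2 + 5×5 + 5×2 + 5×4 + 5×4 = 118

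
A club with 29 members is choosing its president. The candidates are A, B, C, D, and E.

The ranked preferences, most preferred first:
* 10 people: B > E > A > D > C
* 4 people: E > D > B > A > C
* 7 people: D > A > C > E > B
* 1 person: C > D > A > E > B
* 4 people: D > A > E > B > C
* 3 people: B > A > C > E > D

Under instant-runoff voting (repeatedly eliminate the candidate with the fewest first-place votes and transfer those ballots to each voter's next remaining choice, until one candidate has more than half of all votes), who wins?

D

Round 1: A 0, B 13, C 1, D 11, E 4. A eliminated.
Round 2: B 13, C 1, D 11, E 4. C eliminated.
Round 3: B 13, D 12, E 4. E eliminated.
Round 4: B 13, D 16. D has a majority (≥15).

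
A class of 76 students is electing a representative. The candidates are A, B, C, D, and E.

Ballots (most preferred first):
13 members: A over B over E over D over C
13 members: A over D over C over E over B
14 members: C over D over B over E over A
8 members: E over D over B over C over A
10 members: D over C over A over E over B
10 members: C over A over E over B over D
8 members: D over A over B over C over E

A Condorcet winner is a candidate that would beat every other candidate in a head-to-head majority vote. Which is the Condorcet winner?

D vs A: 40–36
D vs B: 53–23
D vs C: 52–24
D vs E: 45–31
D beats every other candidate.

D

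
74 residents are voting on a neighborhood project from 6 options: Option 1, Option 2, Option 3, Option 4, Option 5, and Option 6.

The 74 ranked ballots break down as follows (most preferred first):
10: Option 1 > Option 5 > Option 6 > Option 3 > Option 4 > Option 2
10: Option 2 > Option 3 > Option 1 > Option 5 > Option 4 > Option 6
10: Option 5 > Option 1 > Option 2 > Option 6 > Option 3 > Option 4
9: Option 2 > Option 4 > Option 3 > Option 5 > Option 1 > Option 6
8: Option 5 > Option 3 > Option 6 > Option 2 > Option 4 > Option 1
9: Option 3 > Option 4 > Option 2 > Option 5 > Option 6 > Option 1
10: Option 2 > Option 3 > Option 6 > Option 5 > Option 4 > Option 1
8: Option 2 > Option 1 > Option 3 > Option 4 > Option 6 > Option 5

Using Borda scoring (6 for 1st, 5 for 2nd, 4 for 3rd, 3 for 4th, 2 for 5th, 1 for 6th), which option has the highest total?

Option 2

Option 1: 10×6 + 10×4 + 10×5 + 9×2 + 8×1 + 9×1 + 10×1 + 8×5 = 235
Option 2: 10×1 + 10×6 + 10×4 + 9×6 + 8×3 + 9×4 + 10×6 + 8×6 = 332
Option 3: 10×3 + 10×5 + 10×2 + 9×4 + 8×5 + 9×6 + 10×5 + 8×4 = 312
Option 4: 10×2 + 10×2 + 10×1 + 9×5 + 8×2 + 9×5 + 10×2 + 8×3 = 200
Option 5: 10×5 + 10×3 + 10×6 + 9×3 + 8×6 + 9×3 + 10×3 + 8×1 = 280
Option 6: 10×4 + 10×1 + 10×3 + 9×1 + 8×4 + 9×2 + 10×4 + 8×2 = 195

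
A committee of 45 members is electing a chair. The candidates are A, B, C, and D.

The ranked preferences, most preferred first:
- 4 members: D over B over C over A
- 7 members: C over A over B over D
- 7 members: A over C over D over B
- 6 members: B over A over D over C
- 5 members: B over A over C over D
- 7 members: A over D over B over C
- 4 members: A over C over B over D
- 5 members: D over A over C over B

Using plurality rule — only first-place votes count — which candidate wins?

A

First-place votes: A 18, B 11, C 7, D 9.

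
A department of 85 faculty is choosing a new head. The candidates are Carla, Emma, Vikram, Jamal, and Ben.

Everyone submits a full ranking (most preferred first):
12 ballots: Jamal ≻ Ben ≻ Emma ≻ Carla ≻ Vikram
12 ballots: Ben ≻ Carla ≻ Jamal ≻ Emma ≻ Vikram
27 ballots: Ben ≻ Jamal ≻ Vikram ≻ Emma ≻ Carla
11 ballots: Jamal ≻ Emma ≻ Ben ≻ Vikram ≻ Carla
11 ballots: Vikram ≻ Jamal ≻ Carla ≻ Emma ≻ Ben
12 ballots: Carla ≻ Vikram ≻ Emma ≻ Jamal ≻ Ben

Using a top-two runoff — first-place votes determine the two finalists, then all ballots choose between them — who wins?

Jamal

Round 1 first-place votes: Carla 12, Emma 0, Vikram 11, Jamal 23, Ben 39. Ben and Jamal advance.
Runoff: Ben is ranked above Jamal on 39 ballots, Jamal above Ben on 46.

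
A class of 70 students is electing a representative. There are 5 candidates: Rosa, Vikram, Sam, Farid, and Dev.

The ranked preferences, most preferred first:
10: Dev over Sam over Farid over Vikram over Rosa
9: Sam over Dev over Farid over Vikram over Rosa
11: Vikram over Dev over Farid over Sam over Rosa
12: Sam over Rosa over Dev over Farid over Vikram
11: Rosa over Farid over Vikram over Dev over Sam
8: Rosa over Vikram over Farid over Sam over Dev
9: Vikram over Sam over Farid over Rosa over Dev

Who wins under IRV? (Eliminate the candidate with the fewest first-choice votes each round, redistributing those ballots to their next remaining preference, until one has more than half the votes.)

Round 1: Rosa 19, Vikram 20, Sam 21, Farid 0, Dev 10. Farid eliminated.
Round 2: Rosa 19, Vikram 20, Sam 21, Dev 10. Dev eliminated.
Round 3: Rosa 19, Vikram 20, Sam 31. Rosa eliminated.
Round 4: Vikram 39, Sam 31. Vikram has a majority (≥36).

Vikram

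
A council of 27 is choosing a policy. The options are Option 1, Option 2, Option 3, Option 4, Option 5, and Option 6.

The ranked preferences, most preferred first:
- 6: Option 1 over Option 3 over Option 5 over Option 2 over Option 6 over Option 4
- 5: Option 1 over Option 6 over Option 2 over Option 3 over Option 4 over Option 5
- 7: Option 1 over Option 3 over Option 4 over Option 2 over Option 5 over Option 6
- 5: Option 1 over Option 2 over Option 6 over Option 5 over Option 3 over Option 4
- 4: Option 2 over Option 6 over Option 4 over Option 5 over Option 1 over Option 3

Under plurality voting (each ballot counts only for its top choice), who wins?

First-place votes: Option 1 23, Option 2 4, Option 3 0, Option 4 0, Option 5 0, Option 6 0.

Option 1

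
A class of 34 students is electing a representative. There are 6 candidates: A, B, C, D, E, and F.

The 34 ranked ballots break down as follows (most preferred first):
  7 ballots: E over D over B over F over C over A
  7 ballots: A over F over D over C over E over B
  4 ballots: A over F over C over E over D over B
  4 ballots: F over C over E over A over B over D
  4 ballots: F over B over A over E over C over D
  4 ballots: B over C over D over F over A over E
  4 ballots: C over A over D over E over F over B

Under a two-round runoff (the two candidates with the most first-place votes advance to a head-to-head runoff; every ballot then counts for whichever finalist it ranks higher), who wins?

Round 1 first-place votes: A 11, B 4, C 4, D 0, E 7, F 8. A and F advance.
Runoff: A is ranked above F on 15 ballots, F above A on 19.

F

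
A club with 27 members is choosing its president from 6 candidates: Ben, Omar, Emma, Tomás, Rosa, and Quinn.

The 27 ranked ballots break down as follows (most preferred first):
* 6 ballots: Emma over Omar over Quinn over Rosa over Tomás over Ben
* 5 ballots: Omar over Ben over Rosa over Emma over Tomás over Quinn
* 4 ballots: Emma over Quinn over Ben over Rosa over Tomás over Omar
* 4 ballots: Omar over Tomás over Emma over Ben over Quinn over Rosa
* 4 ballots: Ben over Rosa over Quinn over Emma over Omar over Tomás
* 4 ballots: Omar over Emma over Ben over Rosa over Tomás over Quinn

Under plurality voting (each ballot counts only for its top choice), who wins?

First-place votes: Ben 4, Omar 13, Emma 10, Tomás 0, Rosa 0, Quinn 0.

Omar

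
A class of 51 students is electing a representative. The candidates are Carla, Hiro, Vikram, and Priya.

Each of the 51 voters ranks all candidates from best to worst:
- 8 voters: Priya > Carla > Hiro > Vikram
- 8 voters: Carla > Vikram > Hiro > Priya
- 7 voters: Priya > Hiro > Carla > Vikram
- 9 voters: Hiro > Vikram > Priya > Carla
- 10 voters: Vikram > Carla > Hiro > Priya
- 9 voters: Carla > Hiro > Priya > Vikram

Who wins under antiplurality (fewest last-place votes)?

Hiro

Last-place votes: Carla 9, Hiro 0, Vikram 24, Priya 18.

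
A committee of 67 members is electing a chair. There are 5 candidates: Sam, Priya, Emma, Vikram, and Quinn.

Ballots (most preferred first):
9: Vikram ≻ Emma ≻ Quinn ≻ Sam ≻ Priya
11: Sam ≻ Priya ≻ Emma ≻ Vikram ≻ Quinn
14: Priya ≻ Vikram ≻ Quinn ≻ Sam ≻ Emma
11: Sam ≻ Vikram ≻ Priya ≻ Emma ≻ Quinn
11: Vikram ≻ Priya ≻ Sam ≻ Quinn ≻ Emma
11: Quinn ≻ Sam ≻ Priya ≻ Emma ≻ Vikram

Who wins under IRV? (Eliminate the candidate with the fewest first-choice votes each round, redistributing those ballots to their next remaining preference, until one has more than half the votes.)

Round 1: Sam 22, Priya 14, Emma 0, Vikram 20, Quinn 11. Emma eliminated.
Round 2: Sam 22, Priya 14, Vikram 20, Quinn 11. Quinn eliminated.
Round 3: Sam 33, Priya 14, Vikram 20. Priya eliminated.
Round 4: Sam 33, Vikram 34. Vikram has a majority (≥34).

Vikram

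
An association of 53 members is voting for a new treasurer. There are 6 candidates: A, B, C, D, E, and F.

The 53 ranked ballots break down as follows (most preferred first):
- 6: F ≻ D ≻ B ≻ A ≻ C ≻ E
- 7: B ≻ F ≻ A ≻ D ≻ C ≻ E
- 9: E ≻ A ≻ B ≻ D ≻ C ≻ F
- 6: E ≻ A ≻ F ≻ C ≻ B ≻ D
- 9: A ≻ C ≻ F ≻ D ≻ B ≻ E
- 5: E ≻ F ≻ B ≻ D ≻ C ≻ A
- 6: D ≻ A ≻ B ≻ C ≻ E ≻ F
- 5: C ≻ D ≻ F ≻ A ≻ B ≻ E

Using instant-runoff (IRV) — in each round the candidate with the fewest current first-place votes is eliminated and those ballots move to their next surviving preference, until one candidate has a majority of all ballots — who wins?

Round 1: A 9, B 7, C 5, D 6, E 20, F 6. C eliminated.
Round 2: A 9, B 7, D 11, E 20, F 6. F eliminated.
Round 3: A 9, B 7, D 17, E 20. B eliminated.
Round 4: A 16, D 17, E 20. A eliminated.
Round 5: D 33, E 20. D has a majority (≥27).

D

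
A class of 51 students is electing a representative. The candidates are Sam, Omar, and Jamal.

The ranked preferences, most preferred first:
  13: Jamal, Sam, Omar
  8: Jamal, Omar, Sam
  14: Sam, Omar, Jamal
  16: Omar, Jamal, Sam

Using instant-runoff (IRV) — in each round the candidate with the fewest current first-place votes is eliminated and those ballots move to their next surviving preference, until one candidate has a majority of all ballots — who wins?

Round 1: Sam 14, Omar 16, Jamal 21. Sam eliminated.
Round 2: Omar 30, Jamal 21. Omar has a majority (≥26).

Omar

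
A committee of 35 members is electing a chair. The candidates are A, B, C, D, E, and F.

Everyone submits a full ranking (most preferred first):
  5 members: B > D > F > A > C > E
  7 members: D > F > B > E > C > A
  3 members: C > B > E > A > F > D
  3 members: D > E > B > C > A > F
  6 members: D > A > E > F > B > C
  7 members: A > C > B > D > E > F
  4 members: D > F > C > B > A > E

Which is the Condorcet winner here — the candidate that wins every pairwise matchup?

D

D vs A: 25–10
D vs B: 20–15
D vs C: 25–10
D vs E: 32–3
D vs F: 32–3
D beats every other candidate.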